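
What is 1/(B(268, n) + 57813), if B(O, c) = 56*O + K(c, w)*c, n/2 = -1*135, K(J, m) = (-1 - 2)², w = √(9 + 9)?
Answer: 1/70391 ≈ 1.4206e-5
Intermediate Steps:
w = 3*√2 (w = √18 = 3*√2 ≈ 4.2426)
K(J, m) = 9 (K(J, m) = (-3)² = 9)
n = -270 (n = 2*(-1*135) = 2*(-135) = -270)
B(O, c) = 9*c + 56*O (B(O, c) = 56*O + 9*c = 9*c + 56*O)
1/(B(268, n) + 57813) = 1/((9*(-270) + 56*268) + 57813) = 1/((-2430 + 15008) + 57813) = 1/(12578 + 57813) = 1/70391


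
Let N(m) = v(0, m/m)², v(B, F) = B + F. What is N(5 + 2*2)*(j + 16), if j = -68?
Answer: -52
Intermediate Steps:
N(m) = 1 (N(m) = (0 + m/m)² = (0 + 1)² = 1² = 1)
N(5 + 2*2)*(j + 16) = 1*(-68 + 16) = 1*(-52) = -52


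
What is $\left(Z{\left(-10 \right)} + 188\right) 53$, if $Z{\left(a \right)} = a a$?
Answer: $15264$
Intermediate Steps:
$Z{\left(a \right)} = a^{2}$
$\left(Z{\left(-10 \right)} + 188\right) 53 = \left(\left(-10\right)^{2} + 188\right) 53 = \left(100 + 188\right) 53 = 288 \cdot 53 = 15264$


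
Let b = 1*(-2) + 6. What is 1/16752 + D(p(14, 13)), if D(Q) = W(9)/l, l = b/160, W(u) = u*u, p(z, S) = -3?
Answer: 54276481/16752 ≈ 3240.0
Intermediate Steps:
b = 4 (b = -2 + 6 = 4)
W(u) = u**2
l = 1/40 (l = 4/160 = 4*(1/160) = 1/40 ≈ 0.025000)
D(Q) = 3240 (D(Q) = 9**2/(1/40) = 81*40 = 3240)
1/16752 + D(p(14, 13)) = 1/16752 + 3240 = 54276481/16752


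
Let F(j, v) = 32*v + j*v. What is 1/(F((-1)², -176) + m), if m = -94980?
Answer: -1/100788 ≈ -9.9218e-6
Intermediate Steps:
1/(F((-1)², -176) + m) = 1/(-176*(32 + (-1)²) - 94980) = 1/(-176*(32 + 1) - 94980) = 1/(-176*33 - 94980) = 1/(-5808 - 94980) = 1/(-100788) = -1/100788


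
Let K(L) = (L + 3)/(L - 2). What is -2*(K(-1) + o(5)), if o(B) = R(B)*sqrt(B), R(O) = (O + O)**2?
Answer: 4/3 - 200*sqrt(5) ≈ -445.88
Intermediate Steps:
R(O) = 4*O**2 (R(O) = (2*O)**2 = 4*O**2)
o(B) = 4*B**(5/2) (o(B) = (4*B**2)*sqrt(B) = 4*B**(5/2))
K(L) = (3 + L)/(-2 + L)
-2*(K(-1) + o(5)) = -2*((3 - 1)/(-2 - 1) + 4*5**(5/2)) = -2*(2/(-3) + 4*(25*sqrt(5))) = -2*(-1/3*2 + 100*sqrt(5)) = -2*(-2/3 + 100*sqrt(5)) = 4/3 - 200*sqrt(5)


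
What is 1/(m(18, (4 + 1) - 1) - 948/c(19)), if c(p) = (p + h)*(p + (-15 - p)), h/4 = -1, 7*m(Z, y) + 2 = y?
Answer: 525/2362 ≈ 0.22227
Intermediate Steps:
m(Z, y) = -2/7 + y/7
h = -4 (h = 4*(-1) = -4)
c(p) = 60 - 15*p (c(p) = (p - 4)*(p + (-15 - p)) = (-4 + p)*(-15) = 60 - 15*p)
1/(m(18, (4 + 1) - 1) - 948/c(19)) = 1/((-2/7 + ((4 + 1) - 1)/7) - 948/(60 - 15*19)) = 1/((-2/7 + (5 - 1)/7) - 948/(60 - 285)) = 1/((-2/7 + (1/7)*4) - 948/(-225)) = 1/((-2/7 + 4/7) - 948*(-1/225)) = 1/(2/7 + 316/75) = 1/(2362/525) = 525/2362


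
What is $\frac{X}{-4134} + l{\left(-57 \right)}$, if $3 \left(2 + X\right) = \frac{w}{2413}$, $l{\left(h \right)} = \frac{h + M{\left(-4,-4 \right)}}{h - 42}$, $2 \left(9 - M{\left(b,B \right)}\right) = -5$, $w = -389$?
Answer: $\frac{25242704}{54864381} \approx 0.46009$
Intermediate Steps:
$M{\left(b,B \right)} = \frac{23}{2}$ ($M{\left(b,B \right)} = 9 - - \frac{5}{2} = 9 + \frac{5}{2} = \frac{23}{2}$)
$l{\left(h \right)} = \frac{\frac{23}{2} + h}{-42 + h}$ ($l{\left(h \right)} = \frac{h + \frac{23}{2}}{h - 42} = \frac{\frac{23}{2} + h}{-42 + h}$)
$X = - \frac{14867}{7239}$ ($X = -2 + \frac{\left(-389\right) \frac{1}{2413}}{3} = -2 + \frac{1}{3} \left(- \frac{389}{2413}\right) = -2 - \frac{389}{7239} = - \frac{14867}{7239} \approx -2.0537$)
$\frac{X}{-4134} + l{\left(-57 \right)} = - \frac{14867}{7239 \left(-4134\right)} + \frac{\frac{23}{2} - 57}{-42 - 57} = \left(- \frac{14867}{7239}\right) \left(- \frac{1}{4134}\right) + \frac{1}{-99} \left(- \frac{91}{2}\right) = \frac{14867}{29926026} - - \frac{91}{198} = \frac{14867}{29926026} + \frac{91}{198} = \frac{25242704}{54864381}$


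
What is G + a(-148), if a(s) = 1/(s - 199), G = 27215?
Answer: 9443604/347 ≈ 27215.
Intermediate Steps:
a(s) = 1/(-199 + s)
G + a(-148) = 27215 + 1/(-199 - 148) = 27215 + 1/(-347) = 27215 - 1/347 = 9443604/347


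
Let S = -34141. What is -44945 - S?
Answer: -10804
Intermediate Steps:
-44945 - S = -44945 - 1*(-34141) = -44945 + 34141 = -10804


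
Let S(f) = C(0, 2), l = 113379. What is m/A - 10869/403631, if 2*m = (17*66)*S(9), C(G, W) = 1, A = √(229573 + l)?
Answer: -10869/403631 + 561*√85738/171476 ≈ 0.93103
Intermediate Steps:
A = 2*√85738 (A = √(229573 + 113379) = √342952 = 2*√85738 ≈ 585.62)
S(f) = 1
m = 561 (m = ((17*66)*1)/2 = (1122*1)/2 = (½)*1122 = 561)
m/A - 10869/403631 = 561/((2*√85738)) - 10869/403631 = 561*(√85738/171476) - 10869*1/403631 = 561*√85738/171476 - 10869/403631 = -10869/403631 + 561*√85738/171476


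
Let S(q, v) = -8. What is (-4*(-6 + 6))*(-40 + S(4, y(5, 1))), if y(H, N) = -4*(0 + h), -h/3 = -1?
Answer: 0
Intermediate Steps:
h = 3 (h = -3*(-1) = 3)
y(H, N) = -12 (y(H, N) = -4*(0 + 3) = -4*3 = -12)
(-4*(-6 + 6))*(-40 + S(4, y(5, 1))) = (-4*(-6 + 6))*(-40 - 8) = -4*0*(-48) = 0*(-48) = 0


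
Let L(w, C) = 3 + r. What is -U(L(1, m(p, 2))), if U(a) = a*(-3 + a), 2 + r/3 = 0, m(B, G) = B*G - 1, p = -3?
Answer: -18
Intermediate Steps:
m(B, G) = -1 + B*G
r = -6 (r = -6 + 3*0 = -6 + 0 = -6)
L(w, C) = -3 (L(w, C) = 3 - 6 = -3)
-U(L(1, m(p, 2))) = -(-3)*(-3 - 3) = -(-3)*(-6) = -1*18 = -18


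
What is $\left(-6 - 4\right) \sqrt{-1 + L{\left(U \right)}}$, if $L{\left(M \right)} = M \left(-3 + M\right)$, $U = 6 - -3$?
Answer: $- 10 \sqrt{53} \approx -72.801$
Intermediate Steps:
$U = 9$ ($U = 6 + 3 = 9$)
$\left(-6 - 4\right) \sqrt{-1 + L{\left(U \right)}} = \left(-6 - 4\right) \sqrt{-1 + 9 \left(-3 + 9\right)} = \left(-6 - 4\right) \sqrt{-1 + 9 \cdot 6} = - 10 \sqrt{-1 + 54} = - 10 \sqrt{53}$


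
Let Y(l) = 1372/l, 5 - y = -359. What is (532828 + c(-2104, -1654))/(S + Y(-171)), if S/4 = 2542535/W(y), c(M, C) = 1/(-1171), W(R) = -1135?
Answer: -24219540582579/407660501672 ≈ -59.411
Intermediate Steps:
y = 364 (y = 5 - 1*(-359) = 5 + 359 = 364)
c(M, C) = -1/1171
S = -2034028/227 (S = 4*(2542535/(-1135)) = 4*(2542535*(-1/1135)) = 4*(-508507/227) = -2034028/227 ≈ -8960.5)
(532828 + c(-2104, -1654))/(S + Y(-171)) = (532828 - 1/1171)/(-2034028/227 + 1372/(-171)) = 623941587/(1171*(-2034028/227 + 1372*(-1/171))) = 623941587/(1171*(-2034028/227 - 1372/171)) = 623941587/(1171*(-348130232/38817)) = (623941587/1171)*(-38817/348130232) = -24219540582579/407660501672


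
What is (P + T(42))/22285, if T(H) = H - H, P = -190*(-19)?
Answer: 722/4457 ≈ 0.16199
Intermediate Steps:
P = 3610
T(H) = 0
(P + T(42))/22285 = (3610 + 0)/22285 = 3610*(1/22285) = 722/4457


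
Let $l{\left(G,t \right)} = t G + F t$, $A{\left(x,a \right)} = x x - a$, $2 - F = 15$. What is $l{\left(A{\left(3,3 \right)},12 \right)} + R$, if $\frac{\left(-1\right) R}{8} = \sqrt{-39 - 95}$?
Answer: $-84 - 8 i \sqrt{134} \approx -84.0 - 92.607 i$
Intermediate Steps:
$F = -13$ ($F = 2 - 15 = -13$)
$A{\left(x,a \right)} = x^{2} - a$
$R = - 8 i \sqrt{134}$ ($R = - 8 \sqrt{-39 - 95} = - 8 \sqrt{-134} = - 8 i \sqrt{134} \approx - 92.607 i$)
$l{\left(G,t \right)} = - 13 t + G t$ ($l{\left(G,t \right)} = t G - 13 t = G t - 13 t = - 13 t + G t$)
$l{\left(A{\left(3,3 \right)},12 \right)} + R = 12 \left(-13 + \left(3^{2} - 3\right)\right) - 8 i \sqrt{134} = 12 \left(-13 + \left(9 - 3\right)\right) - 8 i \sqrt{134} = 12 \left(-13 + 6\right) - 8 i \sqrt{134} = 12 \left(-7\right) - 8 i \sqrt{134} = -84 - 8 i \sqrt{134}$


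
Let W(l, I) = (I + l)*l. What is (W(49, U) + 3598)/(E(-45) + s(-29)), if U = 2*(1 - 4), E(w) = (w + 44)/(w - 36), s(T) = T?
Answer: -462105/2348 ≈ -196.81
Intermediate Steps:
E(w) = (44 + w)/(-36 + w)
U = -6 (U = 2*(-3) = -6)
W(l, I) = l*(I + l)
(W(49, U) + 3598)/(E(-45) + s(-29)) = (49*(-6 + 49) + 3598)/((44 - 45)/(-36 - 45) - 29) = (49*43 + 3598)/(-1/(-81) - 29) = (2107 + 3598)/(-1/81*(-1) - 29) = 5705/(1/81 - 29) = 5705/(-2348/81) = 5705*(-81/2348) = -462105/2348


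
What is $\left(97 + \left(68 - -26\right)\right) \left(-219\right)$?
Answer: $-41829$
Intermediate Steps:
$\left(97 + \left(68 - -26\right)\right) \left(-219\right) = \left(97 + \left(68 + 26\right)\right) \left(-219\right) = \left(97 + 94\right) \left(-219\right) = 191 \left(-219\right) = -41829$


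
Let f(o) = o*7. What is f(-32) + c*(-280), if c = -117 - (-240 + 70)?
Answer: -15064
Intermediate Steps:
f(o) = 7*o
c = 53 (c = -117 - 1*(-170) = -117 + 170 = 53)
f(-32) + c*(-280) = 7*(-32) + 53*(-280) = -224 - 14840 = -15064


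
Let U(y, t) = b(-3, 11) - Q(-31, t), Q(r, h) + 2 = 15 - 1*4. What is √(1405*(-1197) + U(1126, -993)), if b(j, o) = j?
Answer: I*√1681797 ≈ 1296.8*I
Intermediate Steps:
Q(r, h) = 9 (Q(r, h) = -2 + (15 - 1*4) = -2 + (15 - 4) = -2 + 11 = 9)
U(y, t) = -12 (U(y, t) = -3 - 1*9 = -3 - 9 = -12)
√(1405*(-1197) + U(1126, -993)) = √(1405*(-1197) - 12) = √(-1681785 - 12) = √(-1681797) = I*√1681797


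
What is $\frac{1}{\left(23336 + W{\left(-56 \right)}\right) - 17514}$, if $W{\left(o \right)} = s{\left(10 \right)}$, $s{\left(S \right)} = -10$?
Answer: $\frac{1}{5812} \approx 0.00017206$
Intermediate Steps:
$W{\left(o \right)} = -10$
$\frac{1}{\left(23336 + W{\left(-56 \right)}\right) - 17514} = \frac{1}{\left(23336 - 10\right) - 17514} = \frac{1}{23326 - 17514} = \frac{1}{5812}$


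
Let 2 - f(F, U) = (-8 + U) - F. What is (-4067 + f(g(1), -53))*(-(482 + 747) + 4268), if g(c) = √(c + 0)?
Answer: -12165117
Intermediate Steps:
g(c) = √c
f(F, U) = 10 + F - U (f(F, U) = 2 - ((-8 + U) - F) = 2 - (-8 + U - F) = 2 + (8 + F - U) = 10 + F - U)
(-4067 + f(g(1), -53))*(-(482 + 747) + 4268) = (-4067 + (10 + √1 - 1*(-53)))*(-(482 + 747) + 4268) = (-4067 + (10 + 1 + 53))*(-1*1229 + 4268) = (-4067 + 64)*(-1229 + 4268) = -4003*3039 = -12165117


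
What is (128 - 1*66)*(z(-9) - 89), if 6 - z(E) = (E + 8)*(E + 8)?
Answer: -5208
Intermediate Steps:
z(E) = 6 - (8 + E)² (z(E) = 6 - (E + 8)*(E + 8) = 6 - (8 + E)*(8 + E) = 6 - (8 + E)²)
(128 - 1*66)*(z(-9) - 89) = (128 - 1*66)*((6 - (8 - 9)²) - 89) = (128 - 66)*((6 - 1*(-1)²) - 89) = 62*((6 - 1*1) - 89) = 62*((6 - 1) - 89) = 62*(5 - 89) = 62*(-84) = -5208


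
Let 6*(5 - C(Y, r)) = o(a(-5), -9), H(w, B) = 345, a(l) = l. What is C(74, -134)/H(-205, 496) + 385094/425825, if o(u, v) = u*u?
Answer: 159854741/176291550 ≈ 0.90676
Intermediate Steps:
o(u, v) = u²
C(Y, r) = ⅚ (C(Y, r) = 5 - ⅙*(-5)² = 5 - ⅙*25 = 5 - 25/6 = ⅚)
C(74, -134)/H(-205, 496) + 385094/425825 = (⅚)/345 + 385094/425825 = (⅚)*(1/345) + 385094*(1/425825) = 1/414 + 385094/425825 = 159854741/176291550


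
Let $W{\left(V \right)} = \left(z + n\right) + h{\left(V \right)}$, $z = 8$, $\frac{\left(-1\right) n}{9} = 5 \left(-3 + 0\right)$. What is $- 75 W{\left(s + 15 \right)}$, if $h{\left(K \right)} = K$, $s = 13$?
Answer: $-12825$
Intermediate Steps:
$n = 135$ ($n = - 9 \cdot 5 \left(-3 + 0\right) = - 9 \cdot 5 \left(-3\right) = \left(-9\right) \left(-15\right) = 135$)
$W{\left(V \right)} = 143 + V$ ($W{\left(V \right)} = \left(8 + 135\right) + V = 143 + V$)
$- 75 W{\left(s + 15 \right)} = - 75 \left(143 + \left(13 + 15\right)\right) = - 75 \left(143 + 28\right) = \left(-75\right) 171 = -12825$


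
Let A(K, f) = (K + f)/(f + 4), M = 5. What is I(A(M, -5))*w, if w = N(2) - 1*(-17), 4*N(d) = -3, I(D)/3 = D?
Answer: 0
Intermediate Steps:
A(K, f) = (K + f)/(4 + f)
I(D) = 3*D
N(d) = -3/4 (N(d) = (1/4)*(-3) = -3/4)
w = 65/4 (w = -3/4 - 1*(-17) = -3/4 + 17 = 65/4 ≈ 16.250)
I(A(M, -5))*w = (3*((5 - 5)/(4 - 5)))*(65/4) = (3*(0/(-1)))*(65/4) = (3*(-1*0))*(65/4) = (3*0)*(65/4) = 0*(65/4) = 0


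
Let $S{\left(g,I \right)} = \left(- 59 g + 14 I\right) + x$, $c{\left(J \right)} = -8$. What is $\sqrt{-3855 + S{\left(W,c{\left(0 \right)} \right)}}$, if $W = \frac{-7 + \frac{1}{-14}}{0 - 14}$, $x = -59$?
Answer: $\frac{i \sqrt{794937}}{14} \approx 63.685 i$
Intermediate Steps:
$W = \frac{99}{196}$ ($W = \frac{-7 - \frac{1}{14}}{-14} = \left(- \frac{99}{14}\right) \left(- \frac{1}{14}\right) = \frac{99}{196} \approx 0.5051$)
$S{\left(g,I \right)} = -59 - 59 g + 14 I$ ($S{\left(g,I \right)} = \left(- 59 g + 14 I\right) - 59 = -59 - 59 g + 14 I$)
$\sqrt{-3855 + S{\left(W,c{\left(0 \right)} \right)}} = \sqrt{-3855 - \frac{39357}{196}} = \sqrt{- \frac{794937}{196}} = \frac{i \sqrt{794937}}{14}$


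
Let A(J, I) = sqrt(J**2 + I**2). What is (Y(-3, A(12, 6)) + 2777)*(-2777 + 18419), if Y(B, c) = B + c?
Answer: 43390908 + 93852*sqrt(5) ≈ 4.3601e+7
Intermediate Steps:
A(J, I) = sqrt(I**2 + J**2)
(Y(-3, A(12, 6)) + 2777)*(-2777 + 18419) = ((-3 + sqrt(6**2 + 12**2)) + 2777)*(-2777 + 18419) = ((-3 + sqrt(36 + 144)) + 2777)*15642 = ((-3 + sqrt(180)) + 2777)*15642 = ((-3 + 6*sqrt(5)) + 2777)*15642 = (2774 + 6*sqrt(5))*15642 = 43390908 + 93852*sqrt(5)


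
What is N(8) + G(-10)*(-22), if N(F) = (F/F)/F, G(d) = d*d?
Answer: -17599/8 ≈ -2199.9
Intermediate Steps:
G(d) = d²
N(F) = 1/F
N(8) + G(-10)*(-22) = 1/8 + (-10)²*(-22) = ⅛ + 100*(-22) = ⅛ - 2200 = -17599/8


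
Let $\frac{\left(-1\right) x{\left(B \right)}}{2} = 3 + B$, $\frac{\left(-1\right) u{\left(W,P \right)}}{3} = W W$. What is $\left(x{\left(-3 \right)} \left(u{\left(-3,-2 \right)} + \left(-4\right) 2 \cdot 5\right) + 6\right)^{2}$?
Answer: $36$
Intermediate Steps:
$u{\left(W,P \right)} = - 3 W^{2}$ ($u{\left(W,P \right)} = - 3 W W = - 3 W^{2}$)
$x{\left(B \right)} = -6 - 2 B$ ($x{\left(B \right)} = - 2 \left(3 + B\right) = -6 - 2 B$)
$\left(x{\left(-3 \right)} \left(u{\left(-3,-2 \right)} + \left(-4\right) 2 \cdot 5\right) + 6\right)^{2} = \left(\left(-6 - -6\right) \left(- 3 \left(-3\right)^{2} + \left(-4\right) 2 \cdot 5\right) + 6\right)^{2} = \left(\left(-6 + 6\right) \left(\left(-3\right) 9 - 40\right) + 6\right)^{2} = \left(0 \left(-27 - 40\right) + 6\right)^{2} = \left(0 \left(-67\right) + 6\right)^{2} = \left(0 + 6\right)^{2} = 6^{2} = 36$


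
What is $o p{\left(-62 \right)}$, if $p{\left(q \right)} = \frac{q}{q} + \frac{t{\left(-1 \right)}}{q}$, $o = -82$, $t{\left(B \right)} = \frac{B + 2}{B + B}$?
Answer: $- \frac{5125}{62} \approx -82.661$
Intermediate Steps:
$t{\left(B \right)} = \frac{2 + B}{2 B}$
$p{\left(q \right)} = 1 - \frac{1}{2 q}$ ($p{\left(q \right)} = \frac{q}{q} + \frac{\frac{1}{2} \frac{1}{-1} \left(2 - 1\right)}{q} = 1 + \frac{\frac{1}{2} \left(-1\right) 1}{q} = 1 - \frac{1}{2 q}$)
$o p{\left(-62 \right)} = - 82 \frac{- \frac{1}{2} - 62}{-62} = - 82 \left(\left(- \frac{1}{62}\right) \left(- \frac{125}{2}\right)\right) = \left(-82\right) \frac{125}{124} = - \frac{5125}{62}$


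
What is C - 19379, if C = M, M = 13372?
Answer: -6007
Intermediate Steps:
C = 13372
C - 19379 = 13372 - 19379 = -6007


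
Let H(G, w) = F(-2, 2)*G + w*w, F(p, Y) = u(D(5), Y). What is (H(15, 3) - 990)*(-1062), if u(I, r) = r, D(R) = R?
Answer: 1009962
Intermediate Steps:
F(p, Y) = Y
H(G, w) = w**2 + 2*G (H(G, w) = 2*G + w*w = 2*G + w**2 = w**2 + 2*G)
(H(15, 3) - 990)*(-1062) = ((3**2 + 2*15) - 990)*(-1062) = ((9 + 30) - 990)*(-1062) = (39 - 990)*(-1062) = -951*(-1062) = 1009962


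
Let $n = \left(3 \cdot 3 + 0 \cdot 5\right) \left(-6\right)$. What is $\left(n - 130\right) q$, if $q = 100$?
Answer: $-18400$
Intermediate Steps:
$n = -54$ ($n = \left(9 + 0\right) \left(-6\right) = 9 \left(-6\right) = -54$)
$\left(n - 130\right) q = \left(-54 - 130\right) 100 = \left(-184\right) 100 = -18400$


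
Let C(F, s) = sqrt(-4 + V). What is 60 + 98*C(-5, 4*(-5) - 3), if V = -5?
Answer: 60 + 294*I ≈ 60.0 + 294.0*I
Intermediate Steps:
C(F, s) = 3*I (C(F, s) = sqrt(-4 - 5) = sqrt(-9) = 3*I)
60 + 98*C(-5, 4*(-5) - 3) = 60 + 98*(3*I) = 60 + 294*I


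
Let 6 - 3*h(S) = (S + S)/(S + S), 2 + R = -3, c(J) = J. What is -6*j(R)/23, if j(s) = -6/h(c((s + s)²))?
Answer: 108/115 ≈ 0.93913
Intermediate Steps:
R = -5 (R = -2 - 3 = -5)
h(S) = 5/3 (h(S) = 2 - (S + S)/(3*(S + S)) = 2 - 2*S/(3*(2*S)) = 2 - 2*S*1/(2*S)/3 = 2 - ⅓*1 = 2 - ⅓ = 5/3)
j(s) = -18/5 (j(s) = -6/5/3 = -6*⅗ = -18/5)
-6*j(R)/23 = -6*(-18/5)/23 = (108/5)*(1/23) = 108/115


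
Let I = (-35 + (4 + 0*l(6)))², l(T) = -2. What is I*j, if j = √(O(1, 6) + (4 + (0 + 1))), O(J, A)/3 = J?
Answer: 1922*√2 ≈ 2718.1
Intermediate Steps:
O(J, A) = 3*J
j = 2*√2 (j = √(3*1 + (4 + (0 + 1))) = √(3 + (4 + 1)) = √(3 + 5) = √8 = 2*√2 ≈ 2.8284)
I = 961 (I = (-35 + (4 + 0*(-2)))² = (-35 + (4 + 0))² = (-35 + 4)² = (-31)² = 961)
I*j = 961*(2*√2) = 1922*√2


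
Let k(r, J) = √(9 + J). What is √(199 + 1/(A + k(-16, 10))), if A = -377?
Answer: √(75022 - 199*√19)/√(377 - √19) ≈ 14.107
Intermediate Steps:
√(199 + 1/(A + k(-16, 10))) = √(199 + 1/(-377 + √(9 + 10))) = √(199 + 1/(-377 + √19))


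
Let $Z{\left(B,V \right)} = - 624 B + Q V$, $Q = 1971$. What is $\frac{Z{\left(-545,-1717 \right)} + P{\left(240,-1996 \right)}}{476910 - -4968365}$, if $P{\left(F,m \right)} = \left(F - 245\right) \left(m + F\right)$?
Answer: $- \frac{3035347}{5445275} \approx -0.55743$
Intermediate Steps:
$Z{\left(B,V \right)} = - 624 B + 1971 V$
$P{\left(F,m \right)} = \left(-245 + F\right) \left(F + m\right)$
$\frac{Z{\left(-545,-1717 \right)} + P{\left(240,-1996 \right)}}{476910 - -4968365} = \frac{\left(\left(-624\right) \left(-545\right) + 1971 \left(-1717\right)\right) + \left(240^{2} - 58800 - -489020 + 240 \left(-1996\right)\right)}{476910 - -4968365} = \frac{\left(340080 - 3384207\right) + \left(57600 - 58800 + 489020 - 479040\right)}{476910 + 4968365} = \frac{-3044127 + 8780}{5445275} = \left(-3035347\right) \frac{1}{5445275} = - \frac{3035347}{5445275}$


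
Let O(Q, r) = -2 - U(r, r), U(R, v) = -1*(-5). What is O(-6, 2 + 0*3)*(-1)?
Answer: 7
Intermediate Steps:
U(R, v) = 5
O(Q, r) = -7 (O(Q, r) = -2 - 1*5 = -2 - 5 = -7)
O(-6, 2 + 0*3)*(-1) = -7*(-1) = 7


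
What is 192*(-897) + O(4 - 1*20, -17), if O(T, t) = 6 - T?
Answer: -172202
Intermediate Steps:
192*(-897) + O(4 - 1*20, -17) = 192*(-897) + (6 - (4 - 1*20)) = -172224 + (6 - (4 - 20)) = -172224 + (6 - 1*(-16)) = -172224 + (6 + 16) = -172224 + 22 = -172202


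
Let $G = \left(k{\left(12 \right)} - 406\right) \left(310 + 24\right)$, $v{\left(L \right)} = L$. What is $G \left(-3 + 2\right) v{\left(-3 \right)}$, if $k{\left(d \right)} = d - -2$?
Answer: $-392784$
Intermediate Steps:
$k{\left(d \right)} = 2 + d$ ($k{\left(d \right)} = d + 2 = 2 + d$)
$G = -130928$ ($G = \left(\left(2 + 12\right) - 406\right) \left(310 + 24\right) = \left(14 - 406\right) 334 = \left(-392\right) 334 = -130928$)
$G \left(-3 + 2\right) v{\left(-3 \right)} = - 130928 \left(-3 + 2\right) \left(-3\right) = - 130928 \left(\left(-1\right) \left(-3\right)\right) = \left(-130928\right) 3 = -392784$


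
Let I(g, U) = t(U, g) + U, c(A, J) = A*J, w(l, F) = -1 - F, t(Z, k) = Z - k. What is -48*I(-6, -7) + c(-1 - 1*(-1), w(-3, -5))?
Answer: 384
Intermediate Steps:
I(g, U) = -g + 2*U (I(g, U) = (U - g) + U = -g + 2*U)
-48*I(-6, -7) + c(-1 - 1*(-1), w(-3, -5)) = -48*(-1*(-6) + 2*(-7)) + (-1 - 1*(-1))*(-1 - 1*(-5)) = -48*(6 - 14) + (-1 + 1)*(-1 + 5) = -48*(-8) + 0*4 = 384 + 0 = 384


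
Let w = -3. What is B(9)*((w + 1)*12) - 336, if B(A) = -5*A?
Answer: 744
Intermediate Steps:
B(9)*((w + 1)*12) - 336 = (-5*9)*((-3 + 1)*12) - 336 = -(-90)*12 - 336 = -45*(-24) - 336 = 1080 - 336 = 744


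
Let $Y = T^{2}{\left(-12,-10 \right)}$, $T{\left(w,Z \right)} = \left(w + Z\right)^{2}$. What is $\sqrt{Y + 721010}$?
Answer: $\sqrt{955266} \approx 977.38$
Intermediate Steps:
$T{\left(w,Z \right)} = \left(Z + w\right)^{2}$
$Y = 234256$ ($Y = \left(\left(-10 - 12\right)^{2}\right)^{2} = \left(\left(-22\right)^{2}\right)^{2} = 484^{2} = 234256$)
$\sqrt{Y + 721010} = \sqrt{234256 + 721010} = \sqrt{955266}$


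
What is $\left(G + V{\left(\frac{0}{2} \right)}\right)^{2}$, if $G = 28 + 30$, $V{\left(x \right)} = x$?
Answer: $3364$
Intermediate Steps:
$G = 58$
$\left(G + V{\left(\frac{0}{2} \right)}\right)^{2} = \left(58 + \frac{0}{2}\right)^{2} = \left(58 + 0 \cdot \frac{1}{2}\right)^{2} = \left(58 + 0\right)^{2} = 58^{2} = 3364$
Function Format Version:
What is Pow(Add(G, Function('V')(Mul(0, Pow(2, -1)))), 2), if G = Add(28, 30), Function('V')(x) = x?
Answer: 3364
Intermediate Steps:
G = 58
Pow(Add(G, Function('V')(Mul(0, Pow(2, -1)))), 2) = Pow(Add(58, Mul(0, Pow(2, -1))), 2) = Pow(Add(58, Mul(0, Rational(1, 2))), 2) = Pow(Add(58, 0), 2) = Pow(58, 2) = 3364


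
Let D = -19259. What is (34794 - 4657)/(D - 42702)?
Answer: -30137/61961 ≈ -0.48639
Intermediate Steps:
(34794 - 4657)/(D - 42702) = (34794 - 4657)/(-19259 - 42702) = 30137/(-61961) = 30137*(-1/61961) = -30137/61961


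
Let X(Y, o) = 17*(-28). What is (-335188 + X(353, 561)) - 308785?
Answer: -644449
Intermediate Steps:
X(Y, o) = -476
(-335188 + X(353, 561)) - 308785 = (-335188 - 476) - 308785 = -335664 - 308785 = -644449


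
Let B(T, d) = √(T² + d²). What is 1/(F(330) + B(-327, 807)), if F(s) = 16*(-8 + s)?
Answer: 2576/12892463 - 3*√84242/25784926 ≈ 0.00016604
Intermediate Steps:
F(s) = -128 + 16*s
1/(F(330) + B(-327, 807)) = 1/((-128 + 16*330) + √((-327)² + 807²)) = 1/((-128 + 5280) + √(106929 + 651249)) = 1/(5152 + √758178) = 1/(5152 + 3*√84242)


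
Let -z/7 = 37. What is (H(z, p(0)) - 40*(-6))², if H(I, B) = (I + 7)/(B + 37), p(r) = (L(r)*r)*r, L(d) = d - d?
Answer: 74442384/1369 ≈ 54377.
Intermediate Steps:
z = -259 (z = -7*37 = -259)
L(d) = 0
p(r) = 0 (p(r) = (0*r)*r = 0*r = 0)
H(I, B) = (7 + I)/(37 + B)
(H(z, p(0)) - 40*(-6))² = ((7 - 259)/(37 + 0) - 40*(-6))² = (-252/37 + 240)² = (8628/37)² = 74442384/1369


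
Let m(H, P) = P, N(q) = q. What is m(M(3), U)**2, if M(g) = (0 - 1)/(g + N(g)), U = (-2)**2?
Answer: 16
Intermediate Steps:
U = 4
M(g) = -1/(2*g) (M(g) = (0 - 1)/(g + g) = -1/(2*g))
m(M(3), U)**2 = 4**2 = 16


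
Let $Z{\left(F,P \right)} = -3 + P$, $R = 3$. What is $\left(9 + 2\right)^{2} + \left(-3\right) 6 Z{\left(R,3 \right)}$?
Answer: $121$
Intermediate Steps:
$\left(9 + 2\right)^{2} + \left(-3\right) 6 Z{\left(R,3 \right)} = \left(9 + 2\right)^{2} + \left(-3\right) 6 \left(-3 + 3\right) = 11^{2} - 0 = 121 + 0 = 121$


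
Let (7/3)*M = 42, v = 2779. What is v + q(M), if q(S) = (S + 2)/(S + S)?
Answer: 25016/9 ≈ 2779.6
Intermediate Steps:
M = 18 (M = (3/7)*42 = 18)
q(S) = (2 + S)/(2*S) (q(S) = (2 + S)/((2*S)) = (2 + S)*(1/(2*S)) = (2 + S)/(2*S))
v + q(M) = 2779 + (1/2)*(2 + 18)/18 = 2779 + (1/2)*(1/18)*20 = 2779 + 5/9 = 25016/9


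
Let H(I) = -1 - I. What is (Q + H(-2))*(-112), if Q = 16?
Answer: -1904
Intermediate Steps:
(Q + H(-2))*(-112) = (16 + (-1 - 1*(-2)))*(-112) = (16 + (-1 + 2))*(-112) = (16 + 1)*(-112) = 17*(-112) = -1904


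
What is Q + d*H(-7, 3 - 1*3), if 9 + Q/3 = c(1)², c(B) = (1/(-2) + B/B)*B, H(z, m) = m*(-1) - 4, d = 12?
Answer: -297/4 ≈ -74.250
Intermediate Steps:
H(z, m) = -4 - m (H(z, m) = -m - 4 = -4 - m)
c(B) = B/2 (c(B) = (1*(-½) + 1)*B = (-½ + 1)*B = B/2)
Q = -105/4 (Q = -27 + 3*((½)*1)² = -27 + 3*(½)² = -27 + 3*(¼) = -27 + ¾ = -105/4 ≈ -26.250)
Q + d*H(-7, 3 - 1*3) = -105/4 + 12*(-4 - (3 - 1*3)) = -105/4 + 12*(-4 - (3 - 3)) = -105/4 + 12*(-4 - 1*0) = -105/4 + 12*(-4 + 0) = -105/4 + 12*(-4) = -105/4 - 48 = -297/4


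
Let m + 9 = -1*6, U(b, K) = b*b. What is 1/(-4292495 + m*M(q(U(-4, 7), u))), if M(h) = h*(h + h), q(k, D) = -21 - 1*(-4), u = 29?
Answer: -1/4301165 ≈ -2.3250e-7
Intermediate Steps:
U(b, K) = b**2
q(k, D) = -17 (q(k, D) = -21 + 4 = -17)
M(h) = 2*h**2 (M(h) = h*(2*h) = 2*h**2)
m = -15 (m = -9 - 1*6 = -9 - 6 = -15)
1/(-4292495 + m*M(q(U(-4, 7), u))) = 1/(-4292495 - 30*(-17)**2) = 1/(-4292495 - 30*289) = 1/(-4292495 - 15*578) = 1/(-4292495 - 8670) = 1/(-4301165) = -1/4301165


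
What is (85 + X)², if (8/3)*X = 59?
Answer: 734449/64 ≈ 11476.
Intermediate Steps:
X = 177/8 (X = (3/8)*59 = 177/8 ≈ 22.125)
(85 + X)² = (85 + 177/8)² = (857/8)² = 734449/64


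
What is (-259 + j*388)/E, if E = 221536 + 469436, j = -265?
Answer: -103079/690972 ≈ -0.14918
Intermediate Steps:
E = 690972
(-259 + j*388)/E = (-259 - 265*388)/690972 = (-259 - 102820)*(1/690972) = -103079*1/690972 = -103079/690972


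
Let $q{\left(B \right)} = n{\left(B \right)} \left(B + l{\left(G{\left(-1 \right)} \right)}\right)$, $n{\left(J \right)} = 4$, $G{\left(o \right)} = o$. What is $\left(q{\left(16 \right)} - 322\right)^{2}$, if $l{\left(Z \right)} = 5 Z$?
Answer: $77284$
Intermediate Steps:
$q{\left(B \right)} = -20 + 4 B$ ($q{\left(B \right)} = 4 \left(B + 5 \left(-1\right)\right) = 4 \left(B - 5\right) = 4 \left(-5 + B\right) = -20 + 4 B$)
$\left(q{\left(16 \right)} - 322\right)^{2} = \left(\left(-20 + 4 \cdot 16\right) - 322\right)^{2} = \left(\left(-20 + 64\right) - 322\right)^{2} = \left(44 - 322\right)^{2} = \left(-278\right)^{2} = 77284$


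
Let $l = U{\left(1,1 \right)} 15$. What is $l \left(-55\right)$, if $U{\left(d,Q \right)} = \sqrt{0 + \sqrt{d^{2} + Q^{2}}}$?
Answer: $- 825 \sqrt[4]{2} \approx -981.1$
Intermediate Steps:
$U{\left(d,Q \right)} = \sqrt[4]{Q^{2} + d^{2}}$ ($U{\left(d,Q \right)} = \sqrt{0 + \sqrt{Q^{2} + d^{2}}} = \sqrt{\sqrt{Q^{2} + d^{2}}} = \sqrt[4]{Q^{2} + d^{2}}$)
$l = 15 \sqrt[4]{2}$ ($l = \sqrt[4]{1^{2} + 1^{2}} \cdot 15 = \sqrt[4]{1 + 1} \cdot 15 = \sqrt[4]{2} \cdot 15 = 15 \sqrt[4]{2} \approx 17.838$)
$l \left(-55\right) = 15 \sqrt[4]{2} \left(-55\right) = - 825 \sqrt[4]{2}$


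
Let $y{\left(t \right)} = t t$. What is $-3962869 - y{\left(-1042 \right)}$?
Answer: $-5048633$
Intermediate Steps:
$y{\left(t \right)} = t^{2}$
$-3962869 - y{\left(-1042 \right)} = -3962869 - \left(-1042\right)^{2} = -3962869 - 1085764 = -5048633$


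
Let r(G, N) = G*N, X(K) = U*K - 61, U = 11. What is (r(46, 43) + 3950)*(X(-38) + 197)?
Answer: -1671696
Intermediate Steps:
X(K) = -61 + 11*K (X(K) = 11*K - 61 = -61 + 11*K)
(r(46, 43) + 3950)*(X(-38) + 197) = (46*43 + 3950)*((-61 + 11*(-38)) + 197) = (1978 + 3950)*((-61 - 418) + 197) = 5928*(-479 + 197) = 5928*(-282) = -1671696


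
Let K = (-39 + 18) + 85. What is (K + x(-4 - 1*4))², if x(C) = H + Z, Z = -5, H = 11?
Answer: 4900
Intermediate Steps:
x(C) = 6 (x(C) = 11 - 5 = 6)
K = 64 (K = -21 + 85 = 64)
(K + x(-4 - 1*4))² = (64 + 6)² = 70² = 4900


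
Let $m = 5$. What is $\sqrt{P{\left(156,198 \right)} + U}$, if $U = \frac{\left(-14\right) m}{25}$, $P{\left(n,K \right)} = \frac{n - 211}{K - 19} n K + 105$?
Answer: $\frac{i \sqrt{7520444245}}{895} \approx 96.894 i$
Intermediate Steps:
$P{\left(n,K \right)} = 105 + \frac{K n \left(-211 + n\right)}{-19 + K}$ ($P{\left(n,K \right)} = \frac{-211 + n}{-19 + K} n K + 105 = \frac{n \left(-211 + n\right)}{-19 + K} K + 105 = \frac{K n \left(-211 + n\right)}{-19 + K} + 105 = 105 + \frac{K n \left(-211 + n\right)}{-19 + K}$)
$U = - \frac{14}{5}$ ($U = \frac{\left(-14\right) 5}{25} = \left(-70\right) \frac{1}{25} = - \frac{14}{5} \approx -2.8$)
$\sqrt{P{\left(156,198 \right)} + U} = \sqrt{\frac{-1995 + 105 \cdot 198 + 198 \cdot 156^{2} - 41778 \cdot 156}{-19 + 198} - \frac{14}{5}} = \sqrt{\frac{-1995 + 20790 + 198 \cdot 24336 - 6517368}{179} - \frac{14}{5}} = \sqrt{\frac{-1995 + 20790 + 4818528 - 6517368}{179} - \frac{14}{5}} = \sqrt{\frac{1}{179} \left(-1680045\right) - \frac{14}{5}} = \sqrt{- \frac{1680045}{179} - \frac{14}{5}} = \sqrt{- \frac{8402731}{895}} = \frac{i \sqrt{7520444245}}{895}$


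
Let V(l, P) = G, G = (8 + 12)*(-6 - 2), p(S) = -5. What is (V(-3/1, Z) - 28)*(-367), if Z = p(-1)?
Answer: 68996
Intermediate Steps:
Z = -5
G = -160 (G = 20*(-8) = -160)
V(l, P) = -160
(V(-3/1, Z) - 28)*(-367) = (-160 - 28)*(-367) = -188*(-367) = 68996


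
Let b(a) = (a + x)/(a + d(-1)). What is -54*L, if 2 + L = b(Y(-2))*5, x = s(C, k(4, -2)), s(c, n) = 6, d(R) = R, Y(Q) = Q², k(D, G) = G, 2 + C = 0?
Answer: -792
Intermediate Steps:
C = -2 (C = -2 + 0 = -2)
x = 6
b(a) = (6 + a)/(-1 + a) (b(a) = (a + 6)/(a - 1) = (6 + a)/(-1 + a))
L = 44/3 (L = -2 + ((6 + (-2)²)/(-1 + (-2)²))*5 = -2 + ((6 + 4)/(-1 + 4))*5 = -2 + (10/3)*5 = -2 + 50/3 = 44/3 ≈ 14.667)
-54*L = -54*44/3 = -792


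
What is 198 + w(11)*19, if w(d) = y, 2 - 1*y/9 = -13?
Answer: 2763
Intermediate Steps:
y = 135 (y = 18 - 9*(-13) = 18 + 117 = 135)
w(d) = 135
198 + w(11)*19 = 198 + 135*19 = 198 + 2565 = 2763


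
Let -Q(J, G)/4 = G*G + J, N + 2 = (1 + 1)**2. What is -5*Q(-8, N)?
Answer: -80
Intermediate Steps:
N = 2 (N = -2 + (1 + 1)**2 = -2 + 2**2 = -2 + 4 = 2)
Q(J, G) = -4*J - 4*G**2 (Q(J, G) = -4*(G*G + J) = -4*(G**2 + J) = -4*(J + G**2) = -4*J - 4*G**2)
-5*Q(-8, N) = -5*(-4*(-8) - 4*2**2) = -5*(32 - 4*4) = -5*(32 - 16) = -5*16 = -80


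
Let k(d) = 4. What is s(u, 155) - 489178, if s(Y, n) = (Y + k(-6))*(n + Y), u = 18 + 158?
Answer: -429598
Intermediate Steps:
u = 176
s(Y, n) = (4 + Y)*(Y + n) (s(Y, n) = (Y + 4)*(n + Y) = (4 + Y)*(Y + n))
s(u, 155) - 489178 = (176**2 + 4*176 + 4*155 + 176*155) - 489178 = (30976 + 704 + 620 + 27280) - 489178 = 59580 - 489178 = -429598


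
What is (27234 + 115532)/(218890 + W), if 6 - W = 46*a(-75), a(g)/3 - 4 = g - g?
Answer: 71383/109172 ≈ 0.65386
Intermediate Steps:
a(g) = 12 (a(g) = 12 + 3*(g - g) = 12 + 3*0 = 12 + 0 = 12)
W = -546 (W = 6 - 46*12 = 6 - 1*552 = 6 - 552 = -546)
(27234 + 115532)/(218890 + W) = (27234 + 115532)/(218890 - 546) = 142766/218344 = 142766*(1/218344) = 71383/109172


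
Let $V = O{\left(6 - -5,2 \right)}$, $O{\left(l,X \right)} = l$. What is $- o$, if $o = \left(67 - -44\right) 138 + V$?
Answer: $-15329$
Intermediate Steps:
$V = 11$ ($V = 6 - -5 = 6 + 5 = 11$)
$o = 15329$ ($o = \left(67 - -44\right) 138 + 11 = \left(67 + 44\right) 138 + 11 = 111 \cdot 138 + 11 = 15318 + 11 = 15329$)
$- o = \left(-1\right) 15329 = -15329$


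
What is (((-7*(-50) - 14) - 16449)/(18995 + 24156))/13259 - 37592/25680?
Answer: -2688533395921/1836566539890 ≈ -1.4639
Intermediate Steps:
(((-7*(-50) - 14) - 16449)/(18995 + 24156))/13259 - 37592/25680 = (((350 - 14) - 16449)/43151)*(1/13259) - 37592*1/25680 = ((336 - 16449)*(1/43151))*(1/13259) - 4699/3210 = -16113*1/43151*(1/13259) - 4699/3210 = -16113/43151*1/13259 - 4699/3210 = -16113/572139109 - 4699/3210 = -2688533395921/1836566539890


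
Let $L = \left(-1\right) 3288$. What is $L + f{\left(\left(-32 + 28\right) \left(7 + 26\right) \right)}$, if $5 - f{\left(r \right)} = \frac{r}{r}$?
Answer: $-3284$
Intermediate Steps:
$L = -3288$
$f{\left(r \right)} = 4$ ($f{\left(r \right)} = 5 - \frac{r}{r} = 5 - 1 = 4$)
$L + f{\left(\left(-32 + 28\right) \left(7 + 26\right) \right)} = -3288 + 4 = -3284$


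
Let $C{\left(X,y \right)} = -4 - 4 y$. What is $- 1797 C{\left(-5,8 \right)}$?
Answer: $64692$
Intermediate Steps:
$- 1797 C{\left(-5,8 \right)} = - 1797 \left(-4 - 32\right) = \left(-1797\right) \left(-36\right) = 64692$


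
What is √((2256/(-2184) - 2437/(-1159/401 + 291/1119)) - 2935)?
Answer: I*√2575493450950018690/35800310 ≈ 44.827*I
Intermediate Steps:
√((2256/(-2184) - 2437/(-1159/401 + 291/1119)) - 2935) = √((2256*(-1/2184) - 2437/(-1159*1/401 + 291*(1/1119))) - 2935) = √((-94/91 - 2437/(-1159/401 + 97/373)) - 2935) = √((-94/91 - 2437/(-393410/149573)) - 2935) = √((-94/91 - 2437*(-149573/393410)) - 2935) = √((-94/91 + 364509401/393410) - 2935) = √(33133374951/35800310 - 2935) = √(-71940534899/35800310) = I*√2575493450950018690/35800310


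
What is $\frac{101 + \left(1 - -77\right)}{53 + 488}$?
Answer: $\frac{179}{541} \approx 0.33087$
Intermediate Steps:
$\frac{101 + \left(1 - -77\right)}{53 + 488} = \frac{101 + \left(1 + 77\right)}{541} = \left(101 + 78\right) \frac{1}{541} = 179 \cdot \frac{1}{541} = \frac{179}{541}$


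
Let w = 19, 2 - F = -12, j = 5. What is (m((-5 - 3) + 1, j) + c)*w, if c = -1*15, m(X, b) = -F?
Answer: -551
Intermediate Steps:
F = 14 (F = 2 - 1*(-12) = 2 + 12 = 14)
m(X, b) = -14 (m(X, b) = -1*14 = -14)
c = -15
(m((-5 - 3) + 1, j) + c)*w = (-14 - 15)*19 = -29*19 = -551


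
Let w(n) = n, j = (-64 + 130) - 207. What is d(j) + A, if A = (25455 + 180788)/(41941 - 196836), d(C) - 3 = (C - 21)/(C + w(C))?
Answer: 16328939/7280065 ≈ 2.2430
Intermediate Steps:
j = -141 (j = 66 - 207 = -141)
d(C) = 3 + (-21 + C)/(2*C) (d(C) = 3 + (C - 21)/(C + C) = 3 + (-21 + C)/((2*C)) = 3 + (-21 + C)*(1/(2*C)) = 3 + (-21 + C)/(2*C))
A = -206243/154895 (A = 206243/(-154895) = 206243*(-1/154895) = -206243/154895 ≈ -1.3315)
d(j) + A = (7/2)*(-3 - 141)/(-141) - 206243/154895 = (7/2)*(-1/141)*(-144) - 206243/154895 = 168/47 - 206243/154895 = 16328939/7280065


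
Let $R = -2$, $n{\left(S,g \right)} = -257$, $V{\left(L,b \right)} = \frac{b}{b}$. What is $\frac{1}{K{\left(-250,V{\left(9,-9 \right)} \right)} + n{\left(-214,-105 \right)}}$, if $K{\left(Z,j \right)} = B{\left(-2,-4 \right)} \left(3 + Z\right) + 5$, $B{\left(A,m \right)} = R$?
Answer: $\frac{1}{242} \approx 0.0041322$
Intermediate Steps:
$V{\left(L,b \right)} = 1$
$B{\left(A,m \right)} = -2$
$K{\left(Z,j \right)} = -1 - 2 Z$ ($K{\left(Z,j \right)} = - 2 \left(3 + Z\right) + 5 = \left(-6 - 2 Z\right) + 5 = -1 - 2 Z$)
$\frac{1}{K{\left(-250,V{\left(9,-9 \right)} \right)} + n{\left(-214,-105 \right)}} = \frac{1}{\left(-1 - -500\right) - 257} = \frac{1}{\left(-1 + 500\right) - 257} = \frac{1}{499 - 257} = \frac{1}{242}$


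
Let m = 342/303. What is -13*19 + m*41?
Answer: -20273/101 ≈ -200.72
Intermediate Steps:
m = 114/101 (m = 342*(1/303) = 114/101 ≈ 1.1287)
-13*19 + m*41 = -13*19 + (114/101)*41 = -1*247 + 4674/101 = -247 + 4674/101 = -20273/101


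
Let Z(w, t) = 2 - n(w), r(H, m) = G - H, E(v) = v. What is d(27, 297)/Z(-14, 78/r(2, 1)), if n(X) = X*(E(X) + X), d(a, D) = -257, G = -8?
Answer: 257/390 ≈ 0.65897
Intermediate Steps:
r(H, m) = -8 - H
n(X) = 2*X² (n(X) = X*(X + X) = X*(2*X) = 2*X²)
Z(w, t) = 2 - 2*w²
d(27, 297)/Z(-14, 78/r(2, 1)) = -257/(2 - 2*(-14)²) = -257/(2 - 2*196) = -257/(2 - 392) = -257/(-390) = -257*(-1/390) = 257/390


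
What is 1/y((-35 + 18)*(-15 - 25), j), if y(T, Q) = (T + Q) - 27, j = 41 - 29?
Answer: 1/665 ≈ 0.0015038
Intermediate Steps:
j = 12
y(T, Q) = -27 + Q + T (y(T, Q) = (Q + T) - 27 = -27 + Q + T)
1/y((-35 + 18)*(-15 - 25), j) = 1/(-27 + 12 + (-35 + 18)*(-15 - 25)) = 1/(-27 + 12 - 17*(-40)) = 1/(-27 + 12 + 680) = 1/665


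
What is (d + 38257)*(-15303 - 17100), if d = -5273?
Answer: -1068780552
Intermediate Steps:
(d + 38257)*(-15303 - 17100) = (-5273 + 38257)*(-15303 - 17100) = 32984*(-32403) = -1068780552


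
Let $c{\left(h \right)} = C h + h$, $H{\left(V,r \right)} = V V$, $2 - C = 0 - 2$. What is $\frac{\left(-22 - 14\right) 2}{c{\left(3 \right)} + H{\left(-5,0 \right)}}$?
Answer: $- \frac{9}{5} \approx -1.8$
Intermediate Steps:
$C = 4$ ($C = 2 - \left(0 - 2\right) = 2 - -2 = 2 + 2 = 4$)
$H{\left(V,r \right)} = V^{2}$
$c{\left(h \right)} = 5 h$ ($c{\left(h \right)} = 4 h + h = 5 h$)
$\frac{\left(-22 - 14\right) 2}{c{\left(3 \right)} + H{\left(-5,0 \right)}} = \frac{\left(-22 - 14\right) 2}{5 \cdot 3 + \left(-5\right)^{2}} = \frac{\left(-22 - 14\right) 2}{15 + 25} = \frac{\left(-36\right) 2}{40} = \left(-72\right) \frac{1}{40} = - \frac{9}{5}$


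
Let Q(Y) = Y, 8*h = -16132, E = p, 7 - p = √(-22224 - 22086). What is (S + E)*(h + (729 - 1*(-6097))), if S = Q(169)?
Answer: 846472 - 9619*I*√44310/2 ≈ 8.4647e+5 - 1.0124e+6*I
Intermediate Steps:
p = 7 - I*√44310 (p = 7 - √(-22224 - 22086) = 7 - √(-44310) = 7 - I*√44310 ≈ 7.0 - 210.5*I)
E = 7 - I*√44310 ≈ 7.0 - 210.5*I
h = -4033/2 (h = (⅛)*(-16132) = -4033/2 ≈ -2016.5)
S = 169
(S + E)*(h + (729 - 1*(-6097))) = (169 + (7 - I*√44310))*(-4033/2 + (729 - 1*(-6097))) = (176 - I*√44310)*(-4033/2 + (729 + 6097)) = (176 - I*√44310)*(-4033/2 + 6826) = (176 - I*√44310)*(9619/2) = 846472 - 9619*I*√44310/2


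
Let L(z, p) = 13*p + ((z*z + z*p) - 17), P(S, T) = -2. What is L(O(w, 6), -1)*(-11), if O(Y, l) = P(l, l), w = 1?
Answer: 264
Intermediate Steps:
O(Y, l) = -2
L(z, p) = -17 + z**2 + 13*p + p*z (L(z, p) = 13*p + ((z**2 + p*z) - 17) = 13*p + (-17 + z**2 + p*z) = -17 + z**2 + 13*p + p*z)
L(O(w, 6), -1)*(-11) = (-17 + (-2)**2 + 13*(-1) - 1*(-2))*(-11) = (-17 + 4 - 13 + 2)*(-11) = -24*(-11) = 264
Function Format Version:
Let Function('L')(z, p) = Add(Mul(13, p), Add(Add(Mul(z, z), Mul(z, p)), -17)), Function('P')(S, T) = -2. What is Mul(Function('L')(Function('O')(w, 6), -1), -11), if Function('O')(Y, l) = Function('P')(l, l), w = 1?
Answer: 264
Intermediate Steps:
Function('O')(Y, l) = -2
Function('L')(z, p) = Add(-17, Pow(z, 2), Mul(13, p), Mul(p, z)) (Function('L')(z, p) = Add(Mul(13, p), Add(Add(Pow(z, 2), Mul(p, z)), -17)) = Add(Mul(13, p), Add(-17, Pow(z, 2), Mul(p, z))) = Add(-17, Pow(z, 2), Mul(13, p), Mul(p, z)))
Mul(Function('L')(Function('O')(w, 6), -1), -11) = Mul(Add(-17, Pow(-2, 2), Mul(13, -1), Mul(-1, -2)), -11) = Mul(Add(-17, 4, -13, 2), -11) = Mul(-24, -11) = 264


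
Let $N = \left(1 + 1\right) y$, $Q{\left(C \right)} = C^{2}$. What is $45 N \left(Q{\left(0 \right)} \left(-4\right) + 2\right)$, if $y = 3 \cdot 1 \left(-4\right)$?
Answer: $-2160$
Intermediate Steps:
$y = -12$ ($y = 3 \left(-4\right) = -12$)
$N = -24$ ($N = \left(1 + 1\right) \left(-12\right) = 2 \left(-12\right) = -24$)
$45 N \left(Q{\left(0 \right)} \left(-4\right) + 2\right) = 45 \left(-24\right) \left(0^{2} \left(-4\right) + 2\right) = - 1080 \left(0 \left(-4\right) + 2\right) = - 1080 \left(0 + 2\right) = \left(-1080\right) 2 = -2160$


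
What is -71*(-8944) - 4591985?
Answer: -3956961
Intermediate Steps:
-71*(-8944) - 4591985 = 635024 - 4591985 = -3956961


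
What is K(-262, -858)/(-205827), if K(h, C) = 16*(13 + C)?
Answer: 13520/205827 ≈ 0.065686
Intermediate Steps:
K(h, C) = 208 + 16*C
K(-262, -858)/(-205827) = (208 + 16*(-858))/(-205827) = (208 - 13728)*(-1/205827) = -13520*(-1/205827) = 13520/205827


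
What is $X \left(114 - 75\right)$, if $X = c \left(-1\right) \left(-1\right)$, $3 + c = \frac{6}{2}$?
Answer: $0$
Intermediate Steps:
$c = 0$ ($c = -3 + \frac{6}{2} = -3 + 6 \cdot \frac{1}{2} = -3 + 3 = 0$)
$X = 0$ ($X = 0 \left(-1\right) \left(-1\right) = 0 \left(-1\right) = 0$)
$X \left(114 - 75\right) = 0 \left(114 - 75\right) = 0 \cdot 39 = 0$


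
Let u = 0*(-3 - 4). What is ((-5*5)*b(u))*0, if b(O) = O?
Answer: 0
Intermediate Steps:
u = 0 (u = 0*(-7) = 0)
((-5*5)*b(u))*0 = (-5*5*0)*0 = -25*0*0 = 0*0 = 0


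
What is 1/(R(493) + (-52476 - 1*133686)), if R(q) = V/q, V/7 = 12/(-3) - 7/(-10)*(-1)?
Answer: -4930/917778989 ≈ -5.3717e-6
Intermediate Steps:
V = -329/10 (V = 7*(12/(-3) - 7/(-10)*(-1)) = 7*(12*(-⅓) - 7*(-⅒)*(-1)) = 7*(-4 + (7/10)*(-1)) = 7*(-4 - 7/10) = 7*(-47/10) = -329/10 ≈ -32.900)
R(q) = -329/(10*q)
1/(R(493) + (-52476 - 1*133686)) = 1/(-329/10/493 + (-52476 - 1*133686)) = 1/(-329/10*1/493 + (-52476 - 133686)) = 1/(-329/4930 - 186162) = 1/(-917778989/4930) = -4930/917778989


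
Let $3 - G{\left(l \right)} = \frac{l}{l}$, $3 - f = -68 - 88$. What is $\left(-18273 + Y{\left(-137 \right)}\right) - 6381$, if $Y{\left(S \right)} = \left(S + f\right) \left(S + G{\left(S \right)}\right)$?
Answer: $-27624$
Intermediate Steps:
$f = 159$ ($f = 3 - \left(-68 - 88\right) = 3 - -156 = 3 + 156 = 159$)
$G{\left(l \right)} = 2$ ($G{\left(l \right)} = 3 - \frac{l}{l} = 3 - 1 = 2$)
$Y{\left(S \right)} = \left(2 + S\right) \left(159 + S\right)$ ($Y{\left(S \right)} = \left(S + 159\right) \left(S + 2\right) = \left(159 + S\right) \left(2 + S\right) = \left(2 + S\right) \left(159 + S\right)$)
$\left(-18273 + Y{\left(-137 \right)}\right) - 6381 = \left(-18273 + \left(318 + \left(-137\right)^{2} + 161 \left(-137\right)\right)\right) - 6381 = \left(-18273 + \left(318 + 18769 - 22057\right)\right) - 6381 = \left(-18273 - 2970\right) - 6381 = -21243 - 6381 = -27624$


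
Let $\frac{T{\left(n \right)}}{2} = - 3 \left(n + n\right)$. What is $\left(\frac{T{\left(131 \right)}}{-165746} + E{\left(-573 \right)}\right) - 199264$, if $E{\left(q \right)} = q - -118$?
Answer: $- \frac{16551311901}{82873} \approx -1.9972 \cdot 10^{5}$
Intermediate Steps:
$T{\left(n \right)} = - 12 n$ ($T{\left(n \right)} = 2 \left(- 3 \left(n + n\right)\right) = 2 \left(- 3 \cdot 2 n\right) = 2 \left(- 6 n\right) = - 12 n$)
$E{\left(q \right)} = 118 + q$ ($E{\left(q \right)} = q + 118 = 118 + q$)
$\left(\frac{T{\left(131 \right)}}{-165746} + E{\left(-573 \right)}\right) - 199264 = \left(\frac{\left(-12\right) 131}{-165746} + \left(118 - 573\right)\right) - 199264 = \left(\left(-1572\right) \left(- \frac{1}{165746}\right) - 455\right) - 199264 = \left(\frac{786}{82873} - 455\right) - 199264 = - \frac{37706429}{82873} - 199264 = - \frac{16551311901}{82873}$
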